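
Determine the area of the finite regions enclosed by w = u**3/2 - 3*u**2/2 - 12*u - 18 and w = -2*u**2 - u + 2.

Set the curves equal: u**3/2 - 3*u**2/2 - 12*u - 18 = -2*u**2 - u + 2, so u**3/2 + u**2/2 - 11*u - 20 = 0, which factors as (u - 5)*(u + 2)*(u + 4)/2 = 0. The curves meet at u = -4, -2, 5.
On [-4, -2], w = u**3/2 - 3*u**2/2 - 12*u - 18 is on top; that piece has area ∫[-4,-2] (u**3/2 + u**2/2 - 11*u - 20) du = 16/3.
On [-2, 5], w = -2*u**2 - u + 2 is on top; that piece has area ∫[-2,5] (-(u**3/2 + u**2/2 - 11*u - 20)) du = 3773/24.
Total enclosed area = 16/3 + 3773/24 = 3901/24.

3901/24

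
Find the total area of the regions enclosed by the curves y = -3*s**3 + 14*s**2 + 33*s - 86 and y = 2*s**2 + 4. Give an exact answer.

863/2

Set the curves equal: -3*s**3 + 14*s**2 + 33*s - 86 = 2*s**2 + 4, so -3*s**3 + 12*s**2 + 33*s - 90 = 0, which factors as -3*(s - 5)*(s - 2)*(s + 3) = 0. The curves meet at s = -3, 2, 5.
On [-3, 2], y = 2*s**2 + 4 is on top; that piece has area ∫[-3,2] (-(-3*s**3 + 12*s**2 + 33*s - 90)) ds = 1375/4.
On [2, 5], y = -3*s**3 + 14*s**2 + 33*s - 86 is on top; that piece has area ∫[2,5] (-3*s**3 + 12*s**2 + 33*s - 90) ds = 351/4.
Total enclosed area = 1375/4 + 351/4 = 863/2.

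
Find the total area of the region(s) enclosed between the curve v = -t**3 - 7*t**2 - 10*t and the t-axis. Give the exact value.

253/12

The curve meets the t-axis where -t**3 - 7*t**2 - 10*t = 0, i.e. -t*(t + 2)*(t + 5) = 0, at t = -5, -2, 0.
On [-5, -2] the curve lies below the axis; ∫[-5,-2] (-t**3 - 7*t**2 - 10*t) dt = -63/4, giving area 63/4.
On [-2, 0] the curve lies above the axis; ∫[-2,0] (-t**3 - 7*t**2 - 10*t) dt = 16/3, giving area 16/3.
Total area = 63/4 + 16/3 = 253/12.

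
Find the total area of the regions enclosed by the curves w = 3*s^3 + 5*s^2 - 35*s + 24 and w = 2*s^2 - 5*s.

Set the curves equal: 3*s^3 + 5*s^2 - 35*s + 24 = 2*s^2 - 5*s, so 3*s^3 + 3*s^2 - 30*s + 24 = 0, which factors as 3*(s - 2)*(s - 1)*(s + 4) = 0. The curves meet at s = -4, 1, 2.
On [-4, 1], w = 3*s^3 + 5*s^2 - 35*s + 24 is on top; that piece has area ∫[-4,1] (3*s^3 + 3*s^2 - 30*s + 24) ds = 875/4.
On [1, 2], w = 2*s^2 - 5*s is on top; that piece has area ∫[1,2] (-(3*s^3 + 3*s^2 - 30*s + 24)) ds = 11/4.
Total enclosed area = 875/4 + 11/4 = 443/2.

443/2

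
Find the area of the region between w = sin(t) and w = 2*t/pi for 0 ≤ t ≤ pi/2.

On [0, pi/2], (sin(t)) - (2*t/pi) = -2*t/pi + sin(t) is ≥ 0 throughout, so the area is a single integral of |-2*t/pi + sin(t)|.
∫[0,pi/2] (-2*t/pi + sin(t)) dt = 1 - pi/4.

1 - pi/4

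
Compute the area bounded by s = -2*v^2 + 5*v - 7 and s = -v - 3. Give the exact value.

Both boundary curves give s as a function of v, so integrate with respect to v. Setting them equal: -2*v^2 + 6*v - 4 = 0, i.e. -2*(v - 2)*(v - 1) = 0, so they meet at v = 1, 2.
For v in [1, 2], s = -2*v^2 + 5*v - 7 is on the right; area = ∫[1,2] (-2*v^2 + 6*v - 4) dv = 1/3.

1/3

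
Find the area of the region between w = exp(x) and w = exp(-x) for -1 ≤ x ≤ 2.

-4 + exp(-2) + exp(-1) + exp(1) + exp(2)

The difference (exp(x)) - (exp(-x)) = exp(x) - exp(-x) changes sign at x = 0 inside [-1, 2], so split the integral there.
∫[-1,0] (exp(x) - exp(-x)) dx = -exp(1) - exp(-1) + 2; the area of that piece is -2 + exp(-1) + exp(1).
∫[0,2] (exp(x) - exp(-x)) dx = -2 + exp(-2) + exp(2).
Total area = (-2 + exp(-1) + exp(1)) + (-2 + exp(-2) + exp(2)) = -4 + exp(-2) + exp(-1) + exp(1) + exp(2).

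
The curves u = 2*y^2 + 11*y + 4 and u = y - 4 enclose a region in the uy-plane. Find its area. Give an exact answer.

Both boundary curves give u as a function of y, so integrate with respect to y. Setting them equal: 2*y^2 + 10*y + 8 = 0, i.e. 2*(y + 1)*(y + 4) = 0, so they meet at y = -4, -1.
For y in [-4, -1], u = 2*y^2 + 11*y + 4 is on the left; area = ∫[-4,-1] (-(2*y^2 + 10*y + 8)) dy = 9.

9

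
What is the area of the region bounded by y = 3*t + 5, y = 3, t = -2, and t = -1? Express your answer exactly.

On [-2, -1], (3*t + 5) - (3) = 3*t + 2 is ≤ 0 throughout, so the area is a single integral of |3*t + 2|.
∫[-2,-1] (3*t + 2) dt = -5/2; the area of that piece is 5/2.

5/2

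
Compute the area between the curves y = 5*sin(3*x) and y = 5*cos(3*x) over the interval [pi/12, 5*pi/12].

10*sqrt(2)/3

On [pi/12, 5*pi/12], (5*sin(3*x)) - (5*cos(3*x)) = 5*sin(3*x) - 5*cos(3*x) is ≥ 0 throughout, so the area is a single integral of |5*sin(3*x) - 5*cos(3*x)|.
∫[pi/12,5*pi/12] (5*sin(3*x) - 5*cos(3*x)) dx = 10*sqrt(2)/3.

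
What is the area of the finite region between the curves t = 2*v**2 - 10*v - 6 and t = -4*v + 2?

Both boundary curves give t as a function of v, so integrate with respect to v. Setting them equal: 2*v**2 - 6*v - 8 = 0, i.e. 2*(v - 4)*(v + 1) = 0, so they meet at v = -1, 4.
For v in [-1, 4], t = 2*v**2 - 10*v - 6 is on the left; area = ∫[-1,4] (-(2*v**2 - 6*v - 8)) dv = 125/3.

125/3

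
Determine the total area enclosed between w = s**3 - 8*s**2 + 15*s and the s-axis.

The curve meets the s-axis where s**3 - 8*s**2 + 15*s = 0, i.e. s*(s - 5)*(s - 3) = 0, at s = 0, 3, 5.
On [0, 3] the curve lies above the axis; ∫[0,3] (s**3 - 8*s**2 + 15*s) ds = 63/4, giving area 63/4.
On [3, 5] the curve lies below the axis; ∫[3,5] (s**3 - 8*s**2 + 15*s) ds = -16/3, giving area 16/3.
Total area = 63/4 + 16/3 = 253/12.

253/12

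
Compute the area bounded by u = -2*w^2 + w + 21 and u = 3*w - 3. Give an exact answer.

343/3

Both boundary curves give u as a function of w, so integrate with respect to w. Setting them equal: -2*w^2 - 2*w + 24 = 0, i.e. -2*(w - 3)*(w + 4) = 0, so they meet at w = -4, 3.
For w in [-4, 3], u = -2*w^2 + w + 21 is on the right; area = ∫[-4,3] (-2*w^2 - 2*w + 24) dw = 343/3.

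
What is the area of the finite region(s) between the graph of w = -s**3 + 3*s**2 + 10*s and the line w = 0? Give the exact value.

407/4

The curve meets the s-axis where -s**3 + 3*s**2 + 10*s = 0, i.e. -s*(s - 5)*(s + 2) = 0, at s = -2, 0, 5.
On [-2, 0] the curve lies below the axis; ∫[-2,0] (-s**3 + 3*s**2 + 10*s) ds = -8, giving area 8.
On [0, 5] the curve lies above the axis; ∫[0,5] (-s**3 + 3*s**2 + 10*s) ds = 375/4, giving area 375/4.
Total area = 8 + 375/4 = 407/4.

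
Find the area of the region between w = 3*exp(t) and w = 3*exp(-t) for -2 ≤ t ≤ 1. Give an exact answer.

The difference (3*exp(t)) - (3*exp(-t)) = 3*exp(t) - 3*exp(-t) changes sign at t = 0 inside [-2, 1], so split the integral there.
∫[-2,0] (3*exp(t) - 3*exp(-t)) dt = -3*exp(2) - 3*exp(-2) + 6; the area of that piece is -6 + 3*exp(-2) + 3*exp(2).
∫[0,1] (3*exp(t) - 3*exp(-t)) dt = -6 + 3*exp(-1) + 3*exp(1).
Total area = (-6 + 3*exp(-2) + 3*exp(2)) + (-6 + 3*exp(-1) + 3*exp(1)) = -12 + 3*exp(-2) + 3*exp(-1) + 3*exp(1) + 3*exp(2).

-12 + 3*exp(-2) + 3*exp(-1) + 3*exp(1) + 3*exp(2)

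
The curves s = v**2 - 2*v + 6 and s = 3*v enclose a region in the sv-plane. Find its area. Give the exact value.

1/6

Both boundary curves give s as a function of v, so integrate with respect to v. Setting them equal: v**2 - 5*v + 6 = 0, i.e. (v - 3)*(v - 2) = 0, so they meet at v = 2, 3.
For v in [2, 3], s = v**2 - 2*v + 6 is on the left; area = ∫[2,3] (-(v**2 - 5*v + 6)) dv = 1/6.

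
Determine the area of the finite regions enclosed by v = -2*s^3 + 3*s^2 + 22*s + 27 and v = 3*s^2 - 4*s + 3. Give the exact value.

Set the curves equal: -2*s^3 + 3*s^2 + 22*s + 27 = 3*s^2 - 4*s + 3, so -2*s^3 + 26*s + 24 = 0, which factors as -2*(s - 4)*(s + 1)*(s + 3) = 0. The curves meet at s = -3, -1, 4.
On [-3, -1], v = 3*s^2 - 4*s + 3 is on top; that piece has area ∫[-3,-1] (-(-2*s^3 + 26*s + 24)) ds = 16.
On [-1, 4], v = -2*s^3 + 3*s^2 + 22*s + 27 is on top; that piece has area ∫[-1,4] (-2*s^3 + 26*s + 24) ds = 375/2.
Total enclosed area = 16 + 375/2 = 407/2.

407/2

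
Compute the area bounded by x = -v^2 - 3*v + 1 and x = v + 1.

Both boundary curves give x as a function of v, so integrate with respect to v. Setting them equal: -v^2 - 4*v = 0, i.e. -v*(v + 4) = 0, so they meet at v = -4, 0.
For v in [-4, 0], x = -v^2 - 3*v + 1 is on the right; area = ∫[-4,0] (-v^2 - 4*v) dv = 32/3.

32/3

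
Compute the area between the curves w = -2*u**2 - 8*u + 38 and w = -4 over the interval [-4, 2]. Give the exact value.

252

On [-4, 2], (-2*u**2 - 8*u + 38) - (-4) = -2*u**2 - 8*u + 42 is ≥ 0 throughout, so the area is a single integral of |-2*u**2 - 8*u + 42|.
∫[-4,2] (-2*u**2 - 8*u + 42) du = 252.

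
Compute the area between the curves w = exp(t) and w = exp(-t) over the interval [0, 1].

-2 + exp(-1) + exp(1)

On [0, 1], (exp(t)) - (exp(-t)) = exp(t) - exp(-t) is ≥ 0 throughout, so the area is a single integral of |exp(t) - exp(-t)|.
∫[0,1] (exp(t) - exp(-t)) dt = -2 + exp(-1) + exp(1).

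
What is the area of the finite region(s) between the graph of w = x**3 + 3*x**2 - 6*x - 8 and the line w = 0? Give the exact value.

The curve meets the x-axis where x**3 + 3*x**2 - 6*x - 8 = 0, i.e. (x - 2)*(x + 1)*(x + 4) = 0, at x = -4, -1, 2.
On [-4, -1] the curve lies above the axis; ∫[-4,-1] (x**3 + 3*x**2 - 6*x - 8) dx = 81/4, giving area 81/4.
On [-1, 2] the curve lies below the axis; ∫[-1,2] (x**3 + 3*x**2 - 6*x - 8) dx = -81/4, giving area 81/4.
Total area = 81/4 + 81/4 = 81/2.

81/2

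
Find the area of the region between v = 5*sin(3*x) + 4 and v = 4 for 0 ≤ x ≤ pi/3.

On [0, pi/3], (5*sin(3*x) + 4) - (4) = 5*sin(3*x) is ≥ 0 throughout, so the area is a single integral of |5*sin(3*x)|.
∫[0,pi/3] (5*sin(3*x)) dx = 10/3.

10/3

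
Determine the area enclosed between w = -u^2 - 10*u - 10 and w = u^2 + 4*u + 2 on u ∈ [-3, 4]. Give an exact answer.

The difference (-u^2 - 10*u - 10) - (u^2 + 4*u + 2) = -2*u^2 - 14*u - 12 changes sign at u = -1 inside [-3, 4], so split the integral there.
∫[-3,-1] (-2*u^2 - 14*u - 12) du = 44/3.
∫[-1,4] (-2*u^2 - 14*u - 12) du = -625/3; the area of that piece is 625/3.
Total area = 44/3 + 625/3 = 223.

223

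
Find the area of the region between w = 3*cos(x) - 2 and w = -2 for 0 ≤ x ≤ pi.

The difference (3*cos(x) - 2) - (-2) = 3*cos(x) changes sign at x = pi/2 inside [0, pi], so split the integral there.
∫[0,pi/2] (3*cos(x)) dx = 3.
∫[pi/2,pi] (3*cos(x)) dx = -3; the area of that piece is 3.
Total area = 3 + 3 = 6.

6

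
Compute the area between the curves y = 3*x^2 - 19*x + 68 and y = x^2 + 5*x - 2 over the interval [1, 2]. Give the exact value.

On [1, 2], (3*x^2 - 19*x + 68) - (x^2 + 5*x - 2) = 2*x^2 - 24*x + 70 is ≥ 0 throughout, so the area is a single integral of |2*x^2 - 24*x + 70|.
∫[1,2] (2*x^2 - 24*x + 70) dx = 116/3.

116/3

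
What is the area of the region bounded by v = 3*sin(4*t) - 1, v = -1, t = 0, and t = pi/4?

On [0, pi/4], (3*sin(4*t) - 1) - (-1) = 3*sin(4*t) is ≥ 0 throughout, so the area is a single integral of |3*sin(4*t)|.
∫[0,pi/4] (3*sin(4*t)) dt = 3/2.

3/2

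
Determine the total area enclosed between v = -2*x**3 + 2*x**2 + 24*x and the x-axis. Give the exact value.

937/6

The curve meets the x-axis where -2*x**3 + 2*x**2 + 24*x = 0, i.e. -2*x*(x - 4)*(x + 3) = 0, at x = -3, 0, 4.
On [-3, 0] the curve lies below the axis; ∫[-3,0] (-2*x**3 + 2*x**2 + 24*x) dx = -99/2, giving area 99/2.
On [0, 4] the curve lies above the axis; ∫[0,4] (-2*x**3 + 2*x**2 + 24*x) dx = 320/3, giving area 320/3.
Total area = 99/2 + 320/3 = 937/6.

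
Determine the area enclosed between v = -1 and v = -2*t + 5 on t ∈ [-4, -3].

13

On [-4, -3], (-1) - (-2*t + 5) = 2*t - 6 is ≤ 0 throughout, so the area is a single integral of |2*t - 6|.
∫[-4,-3] (2*t - 6) dt = -13; the area of that piece is 13.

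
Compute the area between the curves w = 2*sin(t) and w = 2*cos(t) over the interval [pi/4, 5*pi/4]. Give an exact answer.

4*sqrt(2)

On [pi/4, 5*pi/4], (2*sin(t)) - (2*cos(t)) = 2*sin(t) - 2*cos(t) is ≥ 0 throughout, so the area is a single integral of |2*sin(t) - 2*cos(t)|.
∫[pi/4,5*pi/4] (2*sin(t) - 2*cos(t)) dt = 4*sqrt(2).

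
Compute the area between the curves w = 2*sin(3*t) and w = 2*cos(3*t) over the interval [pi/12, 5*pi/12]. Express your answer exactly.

4*sqrt(2)/3

On [pi/12, 5*pi/12], (2*sin(3*t)) - (2*cos(3*t)) = 2*sin(3*t) - 2*cos(3*t) is ≥ 0 throughout, so the area is a single integral of |2*sin(3*t) - 2*cos(3*t)|.
∫[pi/12,5*pi/12] (2*sin(3*t) - 2*cos(3*t)) dt = 4*sqrt(2)/3.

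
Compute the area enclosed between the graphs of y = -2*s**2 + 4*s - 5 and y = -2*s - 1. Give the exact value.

1/3

Set the curves equal: -2*s**2 + 4*s - 5 = -2*s - 1, so -2*s**2 + 6*s - 4 = 0, which factors as -2*(s - 2)*(s - 1) = 0. The curves meet at s = 1, 2.
On [1, 2], y = -2*s**2 + 4*s - 5 is on top; that piece has area ∫[1,2] (-2*s**2 + 6*s - 4) ds = 1/3.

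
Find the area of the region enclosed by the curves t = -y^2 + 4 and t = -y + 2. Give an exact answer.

Both boundary curves give t as a function of y, so integrate with respect to y. Setting them equal: -y^2 + y + 2 = 0, i.e. -(y - 2)*(y + 1) = 0, so they meet at y = -1, 2.
For y in [-1, 2], t = -y^2 + 4 is on the right; area = ∫[-1,2] (-y^2 + y + 2) dy = 9/2.

9/2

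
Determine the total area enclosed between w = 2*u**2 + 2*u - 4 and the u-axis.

9

The curve meets the u-axis where 2*u**2 + 2*u - 4 = 0, i.e. 2*(u - 1)*(u + 2) = 0, at u = -2, 1.
On [-2, 1] the curve lies below the axis; ∫[-2,1] (2*u**2 + 2*u - 4) du = -9, giving area 9.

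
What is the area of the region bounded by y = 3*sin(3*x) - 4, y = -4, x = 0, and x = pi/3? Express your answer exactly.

On [0, pi/3], (3*sin(3*x) - 4) - (-4) = 3*sin(3*x) is ≥ 0 throughout, so the area is a single integral of |3*sin(3*x)|.
∫[0,pi/3] (3*sin(3*x)) dx = 2.

2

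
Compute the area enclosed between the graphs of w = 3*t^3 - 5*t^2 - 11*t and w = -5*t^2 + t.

Set the curves equal: 3*t^3 - 5*t^2 - 11*t = -5*t^2 + t, so 3*t^3 - 12*t = 0, which factors as 3*t*(t - 2)*(t + 2) = 0. The curves meet at t = -2, 0, 2.
On [-2, 0], w = 3*t^3 - 5*t^2 - 11*t is on top; that piece has area ∫[-2,0] (3*t^3 - 12*t) dt = 12.
On [0, 2], w = -5*t^2 + t is on top; that piece has area ∫[0,2] (-(3*t^3 - 12*t)) dt = 12.
Total enclosed area = 12 + 12 = 24.

24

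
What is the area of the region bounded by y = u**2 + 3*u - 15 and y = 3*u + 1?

256/3

Set the curves equal: u**2 + 3*u - 15 = 3*u + 1, so u**2 - 16 = 0, which factors as (u - 4)*(u + 4) = 0. The curves meet at u = -4, 4.
On [-4, 4], y = 3*u + 1 is on top; that piece has area ∫[-4,4] (-(u**2 - 16)) du = 256/3.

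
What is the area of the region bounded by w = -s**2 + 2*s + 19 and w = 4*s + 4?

256/3

Set the curves equal: -s**2 + 2*s + 19 = 4*s + 4, so -s**2 - 2*s + 15 = 0, which factors as -(s - 3)*(s + 5) = 0. The curves meet at s = -5, 3.
On [-5, 3], w = -s**2 + 2*s + 19 is on top; that piece has area ∫[-5,3] (-s**2 - 2*s + 15) ds = 256/3.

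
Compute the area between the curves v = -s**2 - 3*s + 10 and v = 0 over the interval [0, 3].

91/6

The difference (-s**2 - 3*s + 10) - (0) = -s**2 - 3*s + 10 changes sign at s = 2 inside [0, 3], so split the integral there.
∫[0,2] (-s**2 - 3*s + 10) ds = 34/3.
∫[2,3] (-s**2 - 3*s + 10) ds = -23/6; the area of that piece is 23/6.
Total area = 34/3 + 23/6 = 91/6.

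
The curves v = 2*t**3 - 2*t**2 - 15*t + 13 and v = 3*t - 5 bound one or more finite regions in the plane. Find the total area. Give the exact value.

296/3

Set the curves equal: 2*t**3 - 2*t**2 - 15*t + 13 = 3*t - 5, so 2*t**3 - 2*t**2 - 18*t + 18 = 0, which factors as 2*(t - 3)*(t - 1)*(t + 3) = 0. The curves meet at t = -3, 1, 3.
On [-3, 1], v = 2*t**3 - 2*t**2 - 15*t + 13 is on top; that piece has area ∫[-3,1] (2*t**3 - 2*t**2 - 18*t + 18) dt = 256/3.
On [1, 3], v = 3*t - 5 is on top; that piece has area ∫[1,3] (-(2*t**3 - 2*t**2 - 18*t + 18)) dt = 40/3.
Total enclosed area = 256/3 + 40/3 = 296/3.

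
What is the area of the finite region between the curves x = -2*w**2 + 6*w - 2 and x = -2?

Both boundary curves give x as a function of w, so integrate with respect to w. Setting them equal: -2*w**2 + 6*w = 0, i.e. -2*w*(w - 3) = 0, so they meet at w = 0, 3.
For w in [0, 3], x = -2*w**2 + 6*w - 2 is on the right; area = ∫[0,3] (-2*w**2 + 6*w) dw = 9.

9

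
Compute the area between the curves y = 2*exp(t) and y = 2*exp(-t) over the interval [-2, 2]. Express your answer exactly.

The difference (2*exp(t)) - (2*exp(-t)) = 2*exp(t) - 2*exp(-t) changes sign at t = 0 inside [-2, 2], so split the integral there.
∫[-2,0] (2*exp(t) - 2*exp(-t)) dt = -2*exp(2) - 2*exp(-2) + 4; the area of that piece is -4 + 2*exp(-2) + 2*exp(2).
∫[0,2] (2*exp(t) - 2*exp(-t)) dt = -4 + 2*exp(-2) + 2*exp(2).
Total area = (-4 + 2*exp(-2) + 2*exp(2)) + (-4 + 2*exp(-2) + 2*exp(2)) = -8 + 4*exp(-2) + 4*exp(2).

-8 + 4*exp(-2) + 4*exp(2)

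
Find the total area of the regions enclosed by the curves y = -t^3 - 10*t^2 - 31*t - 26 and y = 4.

Set the curves equal: -t^3 - 10*t^2 - 31*t - 26 = 4, so -t^3 - 10*t^2 - 31*t - 30 = 0, which factors as -(t + 2)*(t + 3)*(t + 5) = 0. The curves meet at t = -5, -3, -2.
On [-5, -3], y = 4 is on top; that piece has area ∫[-5,-3] (-(-t^3 - 10*t^2 - 31*t - 30)) dt = 8/3.
On [-3, -2], y = -t^3 - 10*t^2 - 31*t - 26 is on top; that piece has area ∫[-3,-2] (-t^3 - 10*t^2 - 31*t - 30) dt = 5/12.
Total enclosed area = 8/3 + 5/12 = 37/12.

37/12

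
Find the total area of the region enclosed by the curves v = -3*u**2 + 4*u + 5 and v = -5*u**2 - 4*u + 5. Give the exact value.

Set the curves equal: -3*u**2 + 4*u + 5 = -5*u**2 - 4*u + 5, so 2*u**2 + 8*u = 0, which factors as 2*u*(u + 4) = 0. The curves meet at u = -4, 0.
On [-4, 0], v = -5*u**2 - 4*u + 5 is on top; that piece has area ∫[-4,0] (-(2*u**2 + 8*u)) du = 64/3.

64/3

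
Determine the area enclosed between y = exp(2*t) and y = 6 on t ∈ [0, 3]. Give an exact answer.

The difference (exp(2*t)) - (6) = exp(2*t) - 6 changes sign at t = log(6)/2 inside [0, 3], so split the integral there.
∫[0,log(6)/2] (exp(2*t) - 6) dt = 5/2 - log(216); the area of that piece is -5/2 + log(216).
∫[log(6)/2,3] (exp(2*t) - 6) dt = -21 + 3*log(6) + exp(6)/2.
Total area = (-5/2 + log(216)) + (-21 + 3*log(6) + exp(6)/2) = -47/2 + 6*log(6) + exp(6)/2.

-47/2 + 6*log(6) + exp(6)/2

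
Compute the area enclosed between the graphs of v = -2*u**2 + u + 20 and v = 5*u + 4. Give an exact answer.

Set the curves equal: -2*u**2 + u + 20 = 5*u + 4, so -2*u**2 - 4*u + 16 = 0, which factors as -2*(u - 2)*(u + 4) = 0. The curves meet at u = -4, 2.
On [-4, 2], v = -2*u**2 + u + 20 is on top; that piece has area ∫[-4,2] (-2*u**2 - 4*u + 16) du = 72.

72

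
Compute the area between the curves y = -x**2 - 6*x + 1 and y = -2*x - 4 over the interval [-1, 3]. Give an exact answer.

The difference (-x**2 - 6*x + 1) - (-2*x - 4) = -x**2 - 4*x + 5 changes sign at x = 1 inside [-1, 3], so split the integral there.
∫[-1,1] (-x**2 - 4*x + 5) dx = 28/3.
∫[1,3] (-x**2 - 4*x + 5) dx = -44/3; the area of that piece is 44/3.
Total area = 28/3 + 44/3 = 24.

24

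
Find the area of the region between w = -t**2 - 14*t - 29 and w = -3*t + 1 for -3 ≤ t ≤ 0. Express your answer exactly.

99/2

On [-3, 0], (-t**2 - 14*t - 29) - (-3*t + 1) = -t**2 - 11*t - 30 is ≤ 0 throughout, so the area is a single integral of |-t**2 - 11*t - 30|.
∫[-3,0] (-t**2 - 11*t - 30) dt = -99/2; the area of that piece is 99/2.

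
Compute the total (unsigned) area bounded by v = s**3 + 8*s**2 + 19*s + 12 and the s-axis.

37/12

The curve meets the s-axis where s**3 + 8*s**2 + 19*s + 12 = 0, i.e. (s + 1)*(s + 3)*(s + 4) = 0, at s = -4, -3, -1.
On [-4, -3] the curve lies above the axis; ∫[-4,-3] (s**3 + 8*s**2 + 19*s + 12) ds = 5/12, giving area 5/12.
On [-3, -1] the curve lies below the axis; ∫[-3,-1] (s**3 + 8*s**2 + 19*s + 12) ds = -8/3, giving area 8/3.
Total area = 5/12 + 8/3 = 37/12.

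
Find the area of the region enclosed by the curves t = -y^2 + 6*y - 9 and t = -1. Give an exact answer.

Both boundary curves give t as a function of y, so integrate with respect to y. Setting them equal: -y^2 + 6*y - 8 = 0, i.e. -(y - 4)*(y - 2) = 0, so they meet at y = 2, 4.
For y in [2, 4], t = -y^2 + 6*y - 9 is on the right; area = ∫[2,4] (-y^2 + 6*y - 8) dy = 4/3.

4/3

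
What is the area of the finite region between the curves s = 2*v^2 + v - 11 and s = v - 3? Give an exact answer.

64/3

Both boundary curves give s as a function of v, so integrate with respect to v. Setting them equal: 2*v^2 - 8 = 0, i.e. 2*(v - 2)*(v + 2) = 0, so they meet at v = -2, 2.
For v in [-2, 2], s = 2*v^2 + v - 11 is on the left; area = ∫[-2,2] (-(2*v^2 - 8)) dv = 64/3.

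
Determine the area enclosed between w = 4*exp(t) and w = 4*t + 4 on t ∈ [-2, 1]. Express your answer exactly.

-6 - 4*exp(-2) + 4*exp(1)

On [-2, 1], (4*exp(t)) - (4*t + 4) = -4*t + 4*exp(t) - 4 is ≥ 0 throughout, so the area is a single integral of |-4*t + 4*exp(t) - 4|.
∫[-2,1] (-4*t + 4*exp(t) - 4) dt = -6 - 4*exp(-2) + 4*exp(1).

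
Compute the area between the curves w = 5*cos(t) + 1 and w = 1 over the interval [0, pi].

10

The difference (5*cos(t) + 1) - (1) = 5*cos(t) changes sign at t = pi/2 inside [0, pi], so split the integral there.
∫[0,pi/2] (5*cos(t)) dt = 5.
∫[pi/2,pi] (5*cos(t)) dt = -5; the area of that piece is 5.
Total area = 5 + 5 = 10.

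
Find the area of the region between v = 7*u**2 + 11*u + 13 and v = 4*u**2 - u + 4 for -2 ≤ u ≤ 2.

The difference (7*u**2 + 11*u + 13) - (4*u**2 - u + 4) = 3*u**2 + 12*u + 9 changes sign at u = -1 inside [-2, 2], so split the integral there.
∫[-2,-1] (3*u**2 + 12*u + 9) du = -2; the area of that piece is 2.
∫[-1,2] (3*u**2 + 12*u + 9) du = 54.
Total area = 2 + 54 = 56.

56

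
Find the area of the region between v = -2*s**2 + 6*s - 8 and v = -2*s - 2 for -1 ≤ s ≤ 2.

The difference (-2*s**2 + 6*s - 8) - (-2*s - 2) = -2*s**2 + 8*s - 6 changes sign at s = 1 inside [-1, 2], so split the integral there.
∫[-1,1] (-2*s**2 + 8*s - 6) ds = -40/3; the area of that piece is 40/3.
∫[1,2] (-2*s**2 + 8*s - 6) ds = 4/3.
Total area = 40/3 + 4/3 = 44/3.

44/3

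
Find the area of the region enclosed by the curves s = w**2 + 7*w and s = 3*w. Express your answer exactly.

32/3

Both boundary curves give s as a function of w, so integrate with respect to w. Setting them equal: w**2 + 4*w = 0, i.e. w*(w + 4) = 0, so they meet at w = -4, 0.
For w in [-4, 0], s = w**2 + 7*w is on the left; area = ∫[-4,0] (-(w**2 + 4*w)) dw = 32/3.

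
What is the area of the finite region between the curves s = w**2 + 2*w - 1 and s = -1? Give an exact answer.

4/3

Both boundary curves give s as a function of w, so integrate with respect to w. Setting them equal: w**2 + 2*w = 0, i.e. w*(w + 2) = 0, so they meet at w = -2, 0.
For w in [-2, 0], s = w**2 + 2*w - 1 is on the left; area = ∫[-2,0] (-(w**2 + 2*w)) dw = 4/3.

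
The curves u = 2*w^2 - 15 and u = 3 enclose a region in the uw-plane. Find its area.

Both boundary curves give u as a function of w, so integrate with respect to w. Setting them equal: 2*w^2 - 18 = 0, i.e. 2*(w - 3)*(w + 3) = 0, so they meet at w = -3, 3.
For w in [-3, 3], u = 2*w^2 - 15 is on the left; area = ∫[-3,3] (-(2*w^2 - 18)) dw = 72.

72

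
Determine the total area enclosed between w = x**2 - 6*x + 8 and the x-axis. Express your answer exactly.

4/3

The curve meets the x-axis where x**2 - 6*x + 8 = 0, i.e. (x - 4)*(x - 2) = 0, at x = 2, 4.
On [2, 4] the curve lies below the axis; ∫[2,4] (x**2 - 6*x + 8) dx = -4/3, giving area 4/3.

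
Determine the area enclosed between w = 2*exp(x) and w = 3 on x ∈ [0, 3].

-13 - 6*log(2) + 6*log(3) + 2*exp(3)

The difference (2*exp(x)) - (3) = 2*exp(x) - 3 changes sign at x = log(3/2) inside [0, 3], so split the integral there.
∫[0,log(3/2)] (2*exp(x) - 3) dx = log(8/27) + 1; the area of that piece is -1 + log(27/8).
∫[log(3/2),3] (2*exp(x) - 3) dx = -12 - 3*log(2) + 3*log(3) + 2*exp(3).
Total area = (-1 + log(27/8)) + (-12 - 3*log(2) + 3*log(3) + 2*exp(3)) = -13 - 6*log(2) + 6*log(3) + 2*exp(3).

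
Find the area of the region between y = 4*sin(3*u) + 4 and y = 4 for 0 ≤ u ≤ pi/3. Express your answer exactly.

On [0, pi/3], (4*sin(3*u) + 4) - (4) = 4*sin(3*u) is ≥ 0 throughout, so the area is a single integral of |4*sin(3*u)|.
∫[0,pi/3] (4*sin(3*u)) du = 8/3.

8/3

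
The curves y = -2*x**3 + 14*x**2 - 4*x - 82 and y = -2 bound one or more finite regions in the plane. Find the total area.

Set the curves equal: -2*x**3 + 14*x**2 - 4*x - 82 = -2, so -2*x**3 + 14*x**2 - 4*x - 80 = 0, which factors as -2*(x - 5)*(x - 4)*(x + 2) = 0. The curves meet at x = -2, 4, 5.
On [-2, 4], y = -2 is on top; that piece has area ∫[-2,4] (-(-2*x**3 + 14*x**2 - 4*x - 80)) dx = 288.
On [4, 5], y = -2*x**3 + 14*x**2 - 4*x - 82 is on top; that piece has area ∫[4,5] (-2*x**3 + 14*x**2 - 4*x - 80) dx = 13/6.
Total enclosed area = 288 + 13/6 = 1741/6.

1741/6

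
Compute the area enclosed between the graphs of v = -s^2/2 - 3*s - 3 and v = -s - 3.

16/3

Set the curves equal: -s^2/2 - 3*s - 3 = -s - 3, so -s^2/2 - 2*s = 0, which factors as -s*(s + 4)/2 = 0. The curves meet at s = -4, 0.
On [-4, 0], v = -s^2/2 - 3*s - 3 is on top; that piece has area ∫[-4,0] (-s^2/2 - 2*s) ds = 16/3.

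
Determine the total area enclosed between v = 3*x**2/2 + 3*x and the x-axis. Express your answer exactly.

The curve meets the x-axis where 3*x**2/2 + 3*x = 0, i.e. 3*x*(x + 2)/2 = 0, at x = -2, 0.
On [-2, 0] the curve lies below the axis; ∫[-2,0] (3*x**2/2 + 3*x) dx = -2, giving area 2.

2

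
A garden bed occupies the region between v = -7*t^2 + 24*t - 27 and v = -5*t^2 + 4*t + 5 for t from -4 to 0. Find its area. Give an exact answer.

992/3

On [-4, 0], (-7*t^2 + 24*t - 27) - (-5*t^2 + 4*t + 5) = -2*t^2 + 20*t - 32 is ≤ 0 throughout, so the area is a single integral of |-2*t^2 + 20*t - 32|.
∫[-4,0] (-2*t^2 + 20*t - 32) dt = -992/3; the area of that piece is 992/3.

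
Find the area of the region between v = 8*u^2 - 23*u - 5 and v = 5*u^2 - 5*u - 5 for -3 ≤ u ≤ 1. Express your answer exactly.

116

The difference (8*u^2 - 23*u - 5) - (5*u^2 - 5*u - 5) = 3*u^2 - 18*u changes sign at u = 0 inside [-3, 1], so split the integral there.
∫[-3,0] (3*u^2 - 18*u) du = 108.
∫[0,1] (3*u^2 - 18*u) du = -8; the area of that piece is 8.
Total area = 108 + 8 = 116.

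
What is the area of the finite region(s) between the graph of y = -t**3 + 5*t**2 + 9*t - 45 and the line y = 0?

The curve meets the t-axis where -t**3 + 5*t**2 + 9*t - 45 = 0, i.e. -(t - 5)*(t - 3)*(t + 3) = 0, at t = -3, 3, 5.
On [-3, 3] the curve lies below the axis; ∫[-3,3] (-t**3 + 5*t**2 + 9*t - 45) dt = -180, giving area 180.
On [3, 5] the curve lies above the axis; ∫[3,5] (-t**3 + 5*t**2 + 9*t - 45) dt = 28/3, giving area 28/3.
Total area = 180 + 28/3 = 568/3.

568/3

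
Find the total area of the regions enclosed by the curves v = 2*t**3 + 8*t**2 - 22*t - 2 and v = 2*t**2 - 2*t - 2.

Set the curves equal: 2*t**3 + 8*t**2 - 22*t - 2 = 2*t**2 - 2*t - 2, so 2*t**3 + 6*t**2 - 20*t = 0, which factors as 2*t*(t - 2)*(t + 5) = 0. The curves meet at t = -5, 0, 2.
On [-5, 0], v = 2*t**3 + 8*t**2 - 22*t - 2 is on top; that piece has area ∫[-5,0] (2*t**3 + 6*t**2 - 20*t) dt = 375/2.
On [0, 2], v = 2*t**2 - 2*t - 2 is on top; that piece has area ∫[0,2] (-(2*t**3 + 6*t**2 - 20*t)) dt = 16.
Total enclosed area = 375/2 + 16 = 407/2.

407/2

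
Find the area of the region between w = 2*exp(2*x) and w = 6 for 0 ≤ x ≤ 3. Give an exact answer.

-23 + 6*log(3) + exp(6)

The difference (2*exp(2*x)) - (6) = 2*exp(2*x) - 6 changes sign at x = log(3)/2 inside [0, 3], so split the integral there.
∫[0,log(3)/2] (2*exp(2*x) - 6) dx = 2 - log(27); the area of that piece is -2 + log(27).
∫[log(3)/2,3] (2*exp(2*x) - 6) dx = -21 + 3*log(3) + exp(6).
Total area = (-2 + log(27)) + (-21 + 3*log(3) + exp(6)) = -23 + 6*log(3) + exp(6).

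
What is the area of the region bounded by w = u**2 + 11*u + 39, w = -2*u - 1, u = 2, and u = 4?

530/3

On [2, 4], (u**2 + 11*u + 39) - (-2*u - 1) = u**2 + 13*u + 40 is ≥ 0 throughout, so the area is a single integral of |u**2 + 13*u + 40|.
∫[2,4] (u**2 + 13*u + 40) du = 530/3.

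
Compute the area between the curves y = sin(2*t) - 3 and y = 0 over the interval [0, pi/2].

On [0, pi/2], (sin(2*t) - 3) - (0) = sin(2*t) - 3 is ≤ 0 throughout, so the area is a single integral of |sin(2*t) - 3|.
∫[0,pi/2] (sin(2*t) - 3) dt = 1 - 3*pi/2; the area of that piece is -1 + 3*pi/2.

-1 + 3*pi/2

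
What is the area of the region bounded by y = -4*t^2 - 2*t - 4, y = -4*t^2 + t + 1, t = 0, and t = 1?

13/2

On [0, 1], (-4*t^2 - 2*t - 4) - (-4*t^2 + t + 1) = -3*t - 5 is ≤ 0 throughout, so the area is a single integral of |-3*t - 5|.
∫[0,1] (-3*t - 5) dt = -13/2; the area of that piece is 13/2.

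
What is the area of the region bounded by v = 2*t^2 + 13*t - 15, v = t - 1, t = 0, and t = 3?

The difference (2*t^2 + 13*t - 15) - (t - 1) = 2*t^2 + 12*t - 14 changes sign at t = 1 inside [0, 3], so split the integral there.
∫[0,1] (2*t^2 + 12*t - 14) dt = -22/3; the area of that piece is 22/3.
∫[1,3] (2*t^2 + 12*t - 14) dt = 112/3.
Total area = 22/3 + 112/3 = 134/3.

134/3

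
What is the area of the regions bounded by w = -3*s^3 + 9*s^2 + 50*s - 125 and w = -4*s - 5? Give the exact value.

Set the curves equal: -3*s^3 + 9*s^2 + 50*s - 125 = -4*s - 5, so -3*s^3 + 9*s^2 + 54*s - 120 = 0, which factors as -3*(s - 5)*(s - 2)*(s + 4) = 0. The curves meet at s = -4, 2, 5.
On [-4, 2], w = -4*s - 5 is on top; that piece has area ∫[-4,2] (-(-3*s^3 + 9*s^2 + 54*s - 120)) ds = 648.
On [2, 5], w = -3*s^3 + 9*s^2 + 50*s - 125 is on top; that piece has area ∫[2,5] (-3*s^3 + 9*s^2 + 54*s - 120) ds = 405/4.
Total enclosed area = 648 + 405/4 = 2997/4.

2997/4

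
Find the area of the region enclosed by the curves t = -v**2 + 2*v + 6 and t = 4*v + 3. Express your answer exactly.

32/3

Both boundary curves give t as a function of v, so integrate with respect to v. Setting them equal: -v**2 - 2*v + 3 = 0, i.e. -(v - 1)*(v + 3) = 0, so they meet at v = -3, 1.
For v in [-3, 1], t = -v**2 + 2*v + 6 is on the right; area = ∫[-3,1] (-v**2 - 2*v + 3) dv = 32/3.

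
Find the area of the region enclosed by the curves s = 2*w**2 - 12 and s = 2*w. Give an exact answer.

Both boundary curves give s as a function of w, so integrate with respect to w. Setting them equal: 2*w**2 - 2*w - 12 = 0, i.e. 2*(w - 3)*(w + 2) = 0, so they meet at w = -2, 3.
For w in [-2, 3], s = 2*w**2 - 12 is on the left; area = ∫[-2,3] (-(2*w**2 - 2*w - 12)) dw = 125/3.

125/3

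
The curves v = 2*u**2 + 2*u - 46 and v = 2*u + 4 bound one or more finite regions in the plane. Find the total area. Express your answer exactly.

Set the curves equal: 2*u**2 + 2*u - 46 = 2*u + 4, so 2*u**2 - 50 = 0, which factors as 2*(u - 5)*(u + 5) = 0. The curves meet at u = -5, 5.
On [-5, 5], v = 2*u + 4 is on top; that piece has area ∫[-5,5] (-(2*u**2 - 50)) du = 1000/3.

1000/3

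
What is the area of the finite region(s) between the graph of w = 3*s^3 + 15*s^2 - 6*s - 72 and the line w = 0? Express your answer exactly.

443/2

The curve meets the s-axis where 3*s^3 + 15*s^2 - 6*s - 72 = 0, i.e. 3*(s - 2)*(s + 3)*(s + 4) = 0, at s = -4, -3, 2.
On [-4, -3] the curve lies above the axis; ∫[-4,-3] (3*s^3 + 15*s^2 - 6*s - 72) ds = 11/4, giving area 11/4.
On [-3, 2] the curve lies below the axis; ∫[-3,2] (3*s^3 + 15*s^2 - 6*s - 72) ds = -875/4, giving area 875/4.
Total area = 11/4 + 875/4 = 443/2.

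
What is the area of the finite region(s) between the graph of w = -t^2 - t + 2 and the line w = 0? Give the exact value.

The curve meets the t-axis where -t^2 - t + 2 = 0, i.e. -(t - 1)*(t + 2) = 0, at t = -2, 1.
On [-2, 1] the curve lies above the axis; ∫[-2,1] (-t^2 - t + 2) dt = 9/2, giving area 9/2.

9/2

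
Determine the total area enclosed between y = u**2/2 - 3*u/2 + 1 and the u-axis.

1/12

The curve meets the u-axis where u**2/2 - 3*u/2 + 1 = 0, i.e. (u - 2)*(u - 1)/2 = 0, at u = 1, 2.
On [1, 2] the curve lies below the axis; ∫[1,2] (u**2/2 - 3*u/2 + 1) du = -1/12, giving area 1/12.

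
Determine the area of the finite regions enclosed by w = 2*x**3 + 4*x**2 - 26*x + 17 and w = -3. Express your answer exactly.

1741/6

Set the curves equal: 2*x**3 + 4*x**2 - 26*x + 17 = -3, so 2*x**3 + 4*x**2 - 26*x + 20 = 0, which factors as 2*(x - 2)*(x - 1)*(x + 5) = 0. The curves meet at x = -5, 1, 2.
On [-5, 1], w = 2*x**3 + 4*x**2 - 26*x + 17 is on top; that piece has area ∫[-5,1] (2*x**3 + 4*x**2 - 26*x + 20) dx = 288.
On [1, 2], w = -3 is on top; that piece has area ∫[1,2] (-(2*x**3 + 4*x**2 - 26*x + 20)) dx = 13/6.
Total enclosed area = 288 + 13/6 = 1741/6.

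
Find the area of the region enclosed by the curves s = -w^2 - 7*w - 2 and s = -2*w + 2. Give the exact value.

Both boundary curves give s as a function of w, so integrate with respect to w. Setting them equal: -w^2 - 5*w - 4 = 0, i.e. -(w + 1)*(w + 4) = 0, so they meet at w = -4, -1.
For w in [-4, -1], s = -w^2 - 7*w - 2 is on the right; area = ∫[-4,-1] (-w^2 - 5*w - 4) dw = 9/2.

9/2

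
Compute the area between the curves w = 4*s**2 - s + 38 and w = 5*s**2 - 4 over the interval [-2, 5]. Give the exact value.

On [-2, 5], (4*s**2 - s + 38) - (5*s**2 - 4) = -s**2 - s + 42 is ≥ 0 throughout, so the area is a single integral of |-s**2 - s + 42|.
∫[-2,5] (-s**2 - s + 42) ds = 1435/6.

1435/6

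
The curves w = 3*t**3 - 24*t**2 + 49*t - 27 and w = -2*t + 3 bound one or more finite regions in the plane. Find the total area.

71/2

Set the curves equal: 3*t**3 - 24*t**2 + 49*t - 27 = -2*t + 3, so 3*t**3 - 24*t**2 + 51*t - 30 = 0, which factors as 3*(t - 5)*(t - 2)*(t - 1) = 0. The curves meet at t = 1, 2, 5.
On [1, 2], w = 3*t**3 - 24*t**2 + 49*t - 27 is on top; that piece has area ∫[1,2] (3*t**3 - 24*t**2 + 51*t - 30) dt = 7/4.
On [2, 5], w = -2*t + 3 is on top; that piece has area ∫[2,5] (-(3*t**3 - 24*t**2 + 51*t - 30)) dt = 135/4.
Total enclosed area = 7/4 + 135/4 = 71/2.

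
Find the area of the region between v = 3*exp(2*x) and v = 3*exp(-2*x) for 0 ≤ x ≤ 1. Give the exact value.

-3 + 3*exp(-2)/2 + 3*exp(2)/2

On [0, 1], (3*exp(2*x)) - (3*exp(-2*x)) = 3*exp(2*x) - 3*exp(-2*x) is ≥ 0 throughout, so the area is a single integral of |3*exp(2*x) - 3*exp(-2*x)|.
∫[0,1] (3*exp(2*x) - 3*exp(-2*x)) dx = -3 + 3*exp(-2)/2 + 3*exp(2)/2.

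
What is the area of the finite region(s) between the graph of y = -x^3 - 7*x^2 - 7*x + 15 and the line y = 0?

The curve meets the x-axis where -x^3 - 7*x^2 - 7*x + 15 = 0, i.e. -(x - 1)*(x + 3)*(x + 5) = 0, at x = -5, -3, 1.
On [-5, -3] the curve lies below the axis; ∫[-5,-3] (-x^3 - 7*x^2 - 7*x + 15) dx = -20/3, giving area 20/3.
On [-3, 1] the curve lies above the axis; ∫[-3,1] (-x^3 - 7*x^2 - 7*x + 15) dx = 128/3, giving area 128/3.
Total area = 20/3 + 128/3 = 148/3.

148/3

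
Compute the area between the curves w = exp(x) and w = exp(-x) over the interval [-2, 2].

The difference (exp(x)) - (exp(-x)) = exp(x) - exp(-x) changes sign at x = 0 inside [-2, 2], so split the integral there.
∫[-2,0] (exp(x) - exp(-x)) dx = -exp(2) - exp(-2) + 2; the area of that piece is -2 + exp(-2) + exp(2).
∫[0,2] (exp(x) - exp(-x)) dx = -2 + exp(-2) + exp(2).
Total area = (-2 + exp(-2) + exp(2)) + (-2 + exp(-2) + exp(2)) = -4 + 2*exp(-2) + 2*exp(2).

-4 + 2*exp(-2) + 2*exp(2)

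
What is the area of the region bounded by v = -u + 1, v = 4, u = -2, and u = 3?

35/2

On [-2, 3], (-u + 1) - (4) = -u - 3 is ≤ 0 throughout, so the area is a single integral of |-u - 3|.
∫[-2,3] (-u - 3) du = -35/2; the area of that piece is 35/2.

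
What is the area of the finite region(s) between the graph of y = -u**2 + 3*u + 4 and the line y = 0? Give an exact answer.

125/6

The curve meets the u-axis where -u**2 + 3*u + 4 = 0, i.e. -(u - 4)*(u + 1) = 0, at u = -1, 4.
On [-1, 4] the curve lies above the axis; ∫[-1,4] (-u**2 + 3*u + 4) du = 125/6, giving area 125/6.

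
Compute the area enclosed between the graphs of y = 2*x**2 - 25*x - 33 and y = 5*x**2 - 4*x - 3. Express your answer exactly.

Set the curves equal: 2*x**2 - 25*x - 33 = 5*x**2 - 4*x - 3, so -3*x**2 - 21*x - 30 = 0, which factors as -3*(x + 2)*(x + 5) = 0. The curves meet at x = -5, -2.
On [-5, -2], y = 2*x**2 - 25*x - 33 is on top; that piece has area ∫[-5,-2] (-3*x**2 - 21*x - 30) dx = 27/2.

27/2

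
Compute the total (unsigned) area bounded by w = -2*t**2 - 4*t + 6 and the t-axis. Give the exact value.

64/3

The curve meets the t-axis where -2*t**2 - 4*t + 6 = 0, i.e. -2*(t - 1)*(t + 3) = 0, at t = -3, 1.
On [-3, 1] the curve lies above the axis; ∫[-3,1] (-2*t**2 - 4*t + 6) dt = 64/3, giving area 64/3.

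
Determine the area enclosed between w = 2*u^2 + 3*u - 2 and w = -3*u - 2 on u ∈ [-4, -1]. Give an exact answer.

31/3

The difference (2*u^2 + 3*u - 2) - (-3*u - 2) = 2*u^2 + 6*u changes sign at u = -3 inside [-4, -1], so split the integral there.
∫[-4,-3] (2*u^2 + 6*u) du = 11/3.
∫[-3,-1] (2*u^2 + 6*u) du = -20/3; the area of that piece is 20/3.
Total area = 11/3 + 20/3 = 31/3.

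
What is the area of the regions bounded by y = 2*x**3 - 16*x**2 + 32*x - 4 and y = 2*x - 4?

253/6

Set the curves equal: 2*x**3 - 16*x**2 + 32*x - 4 = 2*x - 4, so 2*x**3 - 16*x**2 + 30*x = 0, which factors as 2*x*(x - 5)*(x - 3) = 0. The curves meet at x = 0, 3, 5.
On [0, 3], y = 2*x**3 - 16*x**2 + 32*x - 4 is on top; that piece has area ∫[0,3] (2*x**3 - 16*x**2 + 30*x) dx = 63/2.
On [3, 5], y = 2*x - 4 is on top; that piece has area ∫[3,5] (-(2*x**3 - 16*x**2 + 30*x)) dx = 32/3.
Total enclosed area = 63/2 + 32/3 = 253/6.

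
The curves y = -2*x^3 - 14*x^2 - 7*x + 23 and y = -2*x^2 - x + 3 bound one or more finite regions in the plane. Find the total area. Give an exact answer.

Set the curves equal: -2*x^3 - 14*x^2 - 7*x + 23 = -2*x^2 - x + 3, so -2*x^3 - 12*x^2 - 6*x + 20 = 0, which factors as -2*(x - 1)*(x + 2)*(x + 5) = 0. The curves meet at x = -5, -2, 1.
On [-5, -2], y = -2*x^2 - x + 3 is on top; that piece has area ∫[-5,-2] (-(-2*x^3 - 12*x^2 - 6*x + 20)) dx = 81/2.
On [-2, 1], y = -2*x^3 - 14*x^2 - 7*x + 23 is on top; that piece has area ∫[-2,1] (-2*x^3 - 12*x^2 - 6*x + 20) dx = 81/2.
Total enclosed area = 81/2 + 81/2 = 81.

81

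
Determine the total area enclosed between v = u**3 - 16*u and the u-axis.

128

The curve meets the u-axis where u**3 - 16*u = 0, i.e. u*(u - 4)*(u + 4) = 0, at u = -4, 0, 4.
On [-4, 0] the curve lies above the axis; ∫[-4,0] (u**3 - 16*u) du = 64, giving area 64.
On [0, 4] the curve lies below the axis; ∫[0,4] (u**3 - 16*u) du = -64, giving area 64.
Total area = 64 + 64 = 128.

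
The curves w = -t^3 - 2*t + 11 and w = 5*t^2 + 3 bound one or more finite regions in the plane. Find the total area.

253/12

Set the curves equal: -t^3 - 2*t + 11 = 5*t^2 + 3, so -t^3 - 5*t^2 - 2*t + 8 = 0, which factors as -(t - 1)*(t + 2)*(t + 4) = 0. The curves meet at t = -4, -2, 1.
On [-4, -2], w = 5*t^2 + 3 is on top; that piece has area ∫[-4,-2] (-(-t^3 - 5*t^2 - 2*t + 8)) dt = 16/3.
On [-2, 1], w = -t^3 - 2*t + 11 is on top; that piece has area ∫[-2,1] (-t^3 - 5*t^2 - 2*t + 8) dt = 63/4.
Total enclosed area = 16/3 + 63/4 = 253/12.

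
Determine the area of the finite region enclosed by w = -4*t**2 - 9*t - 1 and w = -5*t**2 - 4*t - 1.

Set the curves equal: -4*t**2 - 9*t - 1 = -5*t**2 - 4*t - 1, so t**2 - 5*t = 0, which factors as t*(t - 5) = 0. The curves meet at t = 0, 5.
On [0, 5], w = -5*t**2 - 4*t - 1 is on top; that piece has area ∫[0,5] (-(t**2 - 5*t)) dt = 125/6.

125/6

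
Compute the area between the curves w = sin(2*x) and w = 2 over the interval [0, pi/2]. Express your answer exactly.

On [0, pi/2], (sin(2*x)) - (2) = sin(2*x) - 2 is ≤ 0 throughout, so the area is a single integral of |sin(2*x) - 2|.
∫[0,pi/2] (sin(2*x) - 2) dx = 1 - pi; the area of that piece is -1 + pi.

-1 + pi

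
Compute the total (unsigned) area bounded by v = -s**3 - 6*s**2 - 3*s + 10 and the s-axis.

81/2

The curve meets the s-axis where -s**3 - 6*s**2 - 3*s + 10 = 0, i.e. -(s - 1)*(s + 2)*(s + 5) = 0, at s = -5, -2, 1.
On [-5, -2] the curve lies below the axis; ∫[-5,-2] (-s**3 - 6*s**2 - 3*s + 10) ds = -81/4, giving area 81/4.
On [-2, 1] the curve lies above the axis; ∫[-2,1] (-s**3 - 6*s**2 - 3*s + 10) ds = 81/4, giving area 81/4.
Total area = 81/4 + 81/4 = 81/2.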